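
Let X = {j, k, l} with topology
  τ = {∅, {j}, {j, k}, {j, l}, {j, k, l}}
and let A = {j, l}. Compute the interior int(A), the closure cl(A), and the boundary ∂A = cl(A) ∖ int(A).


int(A) = {j, l}, cl(A) = {j, k, l}, ∂A = {k}.

Closed sets in (X, τ) are complements of opens:
  closed(X, τ) = {∅, {k}, {l}, {k, l}, {j, k, l}}.
int(A) = ⋃ {U ∈ τ : U ⊆ A}. Opens contained in A: ∅, {j}, {j, l}.
Taking the union of these: int(A) = {j, l}.
cl(A) = ⋂ {C closed : A ⊆ C}. Closed sets containing A: {j, k, l}.
Intersecting these: cl(A) = {j, k, l}.
∂A = cl(A) ∖ int(A) = {j, k, l} ∖ {j, l} = {k}.


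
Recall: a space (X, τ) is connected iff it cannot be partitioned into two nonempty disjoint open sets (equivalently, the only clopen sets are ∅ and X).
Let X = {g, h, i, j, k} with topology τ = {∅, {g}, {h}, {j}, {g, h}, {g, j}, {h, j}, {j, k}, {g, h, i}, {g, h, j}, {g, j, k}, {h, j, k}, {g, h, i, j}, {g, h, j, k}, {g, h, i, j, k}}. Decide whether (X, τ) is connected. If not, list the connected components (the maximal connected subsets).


(X, τ) is disconnected; components = [{j, k}, {g, h, i}].

Find clopen sets (U ∈ τ with X ∖ U ∈ τ):
  U = ∅, X ∖ U = {g, h, i, j, k} — both open, so U is clopen.
  U = {j, k}, X ∖ U = {g, h, i} — both open, so U is clopen.
  U = {g, h, i}, X ∖ U = {j, k} — both open, so U is clopen.
  U = {g, h, i, j, k}, X ∖ U = ∅ — both open, so U is clopen.
Nontrivial clopen(s) exist: e.g. {g, h, i}. So (X, τ) is disconnected.
Compute connected components by grouping points that agree on all clopens:
  component: {j, k}
  component: {g, h, i}


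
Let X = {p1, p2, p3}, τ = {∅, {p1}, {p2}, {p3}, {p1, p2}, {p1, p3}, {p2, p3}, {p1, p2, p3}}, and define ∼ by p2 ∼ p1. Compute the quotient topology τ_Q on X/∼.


X/∼ = {[p1=p2], [p3]}; |τ_Q| = 4.

Equivalence classes: [p1=p2], [p3].
Quotient map π: X → X/∼ sends p1 ↦ [p1=p2], p2 ↦ [p1=p2], p3 ↦ [p3].
For each subset V ⊆ X/∼, compute π^{-1}(V) ⊆ X and check whether π^{-1}(V) ∈ τ. V is open in τ_Q iff π^{-1}(V) ∈ τ.
  V = {}: π^{-1}(V) = ∅ ∈ τ ✓.
  V = {[p1=p2]}: π^{-1}(V) = {p1, p2} ∈ τ ✓.
  V = {[p3]}: π^{-1}(V) = {p3} ∈ τ ✓.
  V = {[p1=p2], [p3]}: π^{-1}(V) = {p1, p2, p3} ∈ τ ✓.
Open sets in the quotient: τ_Q = {{}, {[p1=p2]}, {[p3]}, {[p1=p2], [p3]}} (4 elements).


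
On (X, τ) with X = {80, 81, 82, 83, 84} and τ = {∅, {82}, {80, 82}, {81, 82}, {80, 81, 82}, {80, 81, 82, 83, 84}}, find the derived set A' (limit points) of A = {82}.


A' = {80, 81, 83, 84}

For each x ∈ X, list the open sets U ∈ τ with x ∈ U, then check whether U ∩ (A ∖ {x}) ≠ ∅ for every such U.
  x = 80: opens ∋ x are {80, 82}, {80, 81, 82}, {80, 81, 82, 83, 84}; each meets A ∖ {80}, so x IS a limit point.
  x = 81: opens ∋ x are {81, 82}, {80, 81, 82}, {80, 81, 82, 83, 84}; each meets A ∖ {81}, so x IS a limit point.
  x = 82: open {82} ∋ x has {82} ∩ (A ∖ {82}) = ∅, so x is NOT a limit point.
  x = 83: opens ∋ x are {80, 81, 82, 83, 84}; each meets A ∖ {83}, so x IS a limit point.
  x = 84: opens ∋ x are {80, 81, 82, 83, 84}; each meets A ∖ {84}, so x IS a limit point.
Collecting: A' = {80, 81, 83, 84}.


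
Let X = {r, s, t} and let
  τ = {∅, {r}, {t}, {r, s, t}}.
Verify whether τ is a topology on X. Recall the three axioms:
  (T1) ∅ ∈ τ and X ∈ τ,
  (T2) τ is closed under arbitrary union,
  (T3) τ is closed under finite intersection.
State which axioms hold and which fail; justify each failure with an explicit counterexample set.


τ is NOT a topology on X.

Axiom (T1): ∅ ∈ τ? Yes; X ∈ τ? Yes.
Axiom (T2/T3): check pairwise unions and intersections of members of τ.
Counterexample for (T2): {r} ∪ {t} = {r, t} ∉ τ. Therefore τ is NOT a topology.


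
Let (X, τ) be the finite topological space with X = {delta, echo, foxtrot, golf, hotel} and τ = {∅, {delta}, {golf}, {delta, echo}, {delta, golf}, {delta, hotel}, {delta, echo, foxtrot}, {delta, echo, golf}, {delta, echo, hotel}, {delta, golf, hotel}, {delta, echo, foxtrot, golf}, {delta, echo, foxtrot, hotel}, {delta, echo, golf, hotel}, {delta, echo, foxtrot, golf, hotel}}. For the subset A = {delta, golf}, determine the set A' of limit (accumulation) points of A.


A' = {echo, foxtrot, hotel}

For each x ∈ X, list the open sets U ∈ τ with x ∈ U, then check whether U ∩ (A ∖ {x}) ≠ ∅ for every such U.
  x = delta: open {delta} ∋ x has {delta} ∩ (A ∖ {delta}) = ∅, so x is NOT a limit point.
  x = echo: opens ∋ x are {delta, echo}, {delta, echo, foxtrot}, {delta, echo, golf}, {delta, echo, hotel}, {delta, echo, foxtrot, golf}, {delta, echo, foxtrot, hotel}, {delta, echo, golf, hotel}, {delta, echo, foxtrot, golf, hotel}; each meets A ∖ {echo}, so x IS a limit point.
  x = foxtrot: opens ∋ x are {delta, echo, foxtrot}, {delta, echo, foxtrot, golf}, {delta, echo, foxtrot, hotel}, {delta, echo, foxtrot, golf, hotel}; each meets A ∖ {foxtrot}, so x IS a limit point.
  x = golf: open {golf} ∋ x has {golf} ∩ (A ∖ {golf}) = ∅, so x is NOT a limit point.
  x = hotel: opens ∋ x are {delta, hotel}, {delta, echo, hotel}, {delta, golf, hotel}, {delta, echo, foxtrot, hotel}, {delta, echo, golf, hotel}, {delta, echo, foxtrot, golf, hotel}; each meets A ∖ {hotel}, so x IS a limit point.
Collecting: A' = {echo, foxtrot, hotel}.


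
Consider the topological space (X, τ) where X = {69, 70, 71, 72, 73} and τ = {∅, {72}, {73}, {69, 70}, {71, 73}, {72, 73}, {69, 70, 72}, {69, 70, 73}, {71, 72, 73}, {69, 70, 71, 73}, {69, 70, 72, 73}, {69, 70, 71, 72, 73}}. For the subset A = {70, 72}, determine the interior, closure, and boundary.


int(A) = {72}, cl(A) = {69, 70, 72}, ∂A = {69, 70}.

Closed sets in (X, τ) are complements of opens:
  closed(X, τ) = {∅, {71}, {72}, {69, 70}, {71, 72}, {71, 73}, {69, 70, 71}, {69, 70, 72}, {71, 72, 73}, {69, 70, 71, 72}, {69, 70, 71, 73}, {69, 70, 71, 72, 73}}.
int(A) = ⋃ {U ∈ τ : U ⊆ A}. Opens contained in A: ∅, {72}.
Taking the union of these: int(A) = {72}.
cl(A) = ⋂ {C closed : A ⊆ C}. Closed sets containing A: {69, 70, 72}, {69, 70, 71, 72}, {69, 70, 71, 72, 73}.
Intersecting these: cl(A) = {69, 70, 72}.
∂A = cl(A) ∖ int(A) = {69, 70, 72} ∖ {72} = {69, 70}.


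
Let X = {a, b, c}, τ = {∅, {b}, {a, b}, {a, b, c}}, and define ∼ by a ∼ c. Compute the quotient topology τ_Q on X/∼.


X/∼ = {[a=c], [b]}; |τ_Q| = 3.

Equivalence classes: [a=c], [b].
Quotient map π: X → X/∼ sends a ↦ [a=c], b ↦ [b], c ↦ [a=c].
For each subset V ⊆ X/∼, compute π^{-1}(V) ⊆ X and check whether π^{-1}(V) ∈ τ. V is open in τ_Q iff π^{-1}(V) ∈ τ.
  V = {}: π^{-1}(V) = ∅ ∈ τ ✓.
  V = {[a=c]}: π^{-1}(V) = {a, c} ∉ τ ✗.
  V = {[b]}: π^{-1}(V) = {b} ∈ τ ✓.
  V = {[a=c], [b]}: π^{-1}(V) = {a, b, c} ∈ τ ✓.
Open sets in the quotient: τ_Q = {{}, {[b]}, {[a=c], [b]}} (3 elements).


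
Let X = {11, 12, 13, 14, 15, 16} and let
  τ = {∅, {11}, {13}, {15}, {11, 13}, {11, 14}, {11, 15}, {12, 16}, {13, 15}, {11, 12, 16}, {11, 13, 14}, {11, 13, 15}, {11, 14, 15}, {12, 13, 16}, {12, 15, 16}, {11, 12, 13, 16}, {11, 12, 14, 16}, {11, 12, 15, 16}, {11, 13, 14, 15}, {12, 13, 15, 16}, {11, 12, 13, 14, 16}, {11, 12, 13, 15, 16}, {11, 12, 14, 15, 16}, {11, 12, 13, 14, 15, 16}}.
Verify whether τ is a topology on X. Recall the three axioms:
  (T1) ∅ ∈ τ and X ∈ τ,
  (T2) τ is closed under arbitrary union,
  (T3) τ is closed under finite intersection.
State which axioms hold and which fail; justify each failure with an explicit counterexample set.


τ IS a topology on X.

Axiom (T1): ∅ ∈ τ? Yes; X ∈ τ? Yes.
Axiom (T2/T3): check pairwise unions and intersections of members of τ.
All pairwise intersections and unions checked — each lies in τ. Therefore τ satisfies (T1), (T2), (T3): it IS a topology on X.


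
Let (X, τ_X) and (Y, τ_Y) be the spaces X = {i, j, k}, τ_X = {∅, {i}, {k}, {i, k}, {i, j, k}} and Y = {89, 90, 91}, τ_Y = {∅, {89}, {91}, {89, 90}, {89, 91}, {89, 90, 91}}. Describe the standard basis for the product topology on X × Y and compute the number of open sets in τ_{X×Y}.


Basis B = {∅ × ∅, {i} × {89}, {i} × {91}, {k} × {89}, {k} × {91}, {i} × {89, 90}, {i} × {89, 91}, {i, k} × {89}, {i, k} × {91}, {k} × {89, 90}, {k} × {89, 91}, {i} × {89, 90, 91}, {i, j, k} × {89}, {i, j, k} × {91}, {k} × {89, 90, 91}, {i, k} × {89, 90}, {i, k} × {89, 91}, {i, k} × {89, 90, 91}, {i, j, k} × {89, 90}, {i, j, k} × {89, 91}, {i, j, k} × {89, 90, 91}}; |τ_{X×Y}| = 70.

Enumerate products U × V with U ∈ τ_X, V ∈ τ_Y (deduplicated):
  ∅ × ∅ = {} (∅)
  {i} × {89} = {(i,89)}
  {i} × {91} = {(i,91)}
  {k} × {89} = {(k,89)}
  {k} × {91} = {(k,91)}
  {i} × {89, 90} = {(i,89), (i,90)}
  {i} × {89, 91} = {(i,89), (i,91)}
  {i, k} × {89} = {(i,89), (k,89)}
  {i, k} × {91} = {(i,91), (k,91)}
  {k} × {89, 90} = {(k,89), (k,90)}
  {k} × {89, 91} = {(k,89), (k,91)}
  {i} × {89, 90, 91} = {(i,89), (i,90), (i,91)}
  {i, j, k} × {89} = {(i,89), (j,89), (k,89)}
  {i, j, k} × {91} = {(i,91), (j,91), (k,91)}
  {k} × {89, 90, 91} = {(k,89), (k,90), (k,91)}
  {i, k} × {89, 90} = {(i,89), (i,90), (k,89), (k,90)}
  {i, k} × {89, 91} = {(i,89), (i,91), (k,89), (k,91)}
  {i, k} × {89, 90, 91} = {(i,89), (i,90), (i,91), (k,89), (k,90), (k,91)}
  {i, j, k} × {89, 90} = {(i,89), (i,90), (j,89), (j,90), (k,89), (k,90)}
  {i, j, k} × {89, 91} = {(i,89), (i,91), (j,89), (j,91), (k,89), (k,91)}
  {i, j, k} × {89, 90, 91} = {(i,89), (i,90), (i,91), (j,89), (j,90), (j,91), (k,89), (k,90), (k,91)}
These 21 distinct sets form the basis B.
Close under arbitrary unions to get τ_{X×Y}; counting gives |τ_{X×Y}| = 70.


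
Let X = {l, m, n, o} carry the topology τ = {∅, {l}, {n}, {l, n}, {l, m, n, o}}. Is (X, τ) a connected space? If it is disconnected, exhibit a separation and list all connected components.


(X, τ) is connected.

Find clopen sets (U ∈ τ with X ∖ U ∈ τ):
  U = ∅, X ∖ U = {l, m, n, o} — both open, so U is clopen.
  U = {l, m, n, o}, X ∖ U = ∅ — both open, so U is clopen.
Only trivial clopens (∅ and X) exist, so (X, τ) is connected.
Compute connected components by grouping points that agree on all clopens:
  component: {l, m, n, o}


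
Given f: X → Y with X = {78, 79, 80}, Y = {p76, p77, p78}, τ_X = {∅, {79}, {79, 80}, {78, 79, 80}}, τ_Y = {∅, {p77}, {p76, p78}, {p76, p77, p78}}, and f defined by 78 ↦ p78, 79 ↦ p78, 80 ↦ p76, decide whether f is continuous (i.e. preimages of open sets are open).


f IS continuous.

Compute f^{-1}(U) for each U ∈ τ_Y:
  U = ∅: f^{-1}(U) = ∅ ∈ τ_X ✓.
  U = {p77}: f^{-1}(U) = ∅ ∈ τ_X ✓.
  U = {p76, p78}: f^{-1}(U) = {78, 79, 80} ∈ τ_X ✓.
  U = {p76, p77, p78}: f^{-1}(U) = {78, 79, 80} ∈ τ_X ✓.
Every preimage lies in τ_X, so f IS continuous.


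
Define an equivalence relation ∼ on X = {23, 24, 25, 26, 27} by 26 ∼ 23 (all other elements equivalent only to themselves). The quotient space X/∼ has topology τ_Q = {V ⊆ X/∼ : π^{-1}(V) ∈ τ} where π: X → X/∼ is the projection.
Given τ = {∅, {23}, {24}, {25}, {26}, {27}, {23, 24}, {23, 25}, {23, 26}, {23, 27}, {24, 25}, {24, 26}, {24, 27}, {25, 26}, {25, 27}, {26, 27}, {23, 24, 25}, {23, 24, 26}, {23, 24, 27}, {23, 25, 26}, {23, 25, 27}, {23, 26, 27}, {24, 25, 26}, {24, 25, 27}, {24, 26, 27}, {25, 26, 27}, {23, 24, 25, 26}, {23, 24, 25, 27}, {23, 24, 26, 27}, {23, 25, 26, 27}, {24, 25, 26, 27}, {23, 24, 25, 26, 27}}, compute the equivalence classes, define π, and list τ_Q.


X/∼ = {[23=26], [24], [25], [27]}; |τ_Q| = 16.

Equivalence classes: [23=26], [24], [25], [27].
Quotient map π: X → X/∼ sends 23 ↦ [23=26], 24 ↦ [24], 25 ↦ [25], 26 ↦ [23=26], 27 ↦ [27].
For each subset V ⊆ X/∼, compute π^{-1}(V) ⊆ X and check whether π^{-1}(V) ∈ τ. V is open in τ_Q iff π^{-1}(V) ∈ τ.
  V = {}: π^{-1}(V) = ∅ ∈ τ ✓.
  V = {[23=26]}: π^{-1}(V) = {23, 26} ∈ τ ✓.
  V = {[24]}: π^{-1}(V) = {24} ∈ τ ✓.
  V = {[23=26], [24]}: π^{-1}(V) = {23, 24, 26} ∈ τ ✓.
  V = {[25]}: π^{-1}(V) = {25} ∈ τ ✓.
  V = {[23=26], [25]}: π^{-1}(V) = {23, 25, 26} ∈ τ ✓.
  V = {[24], [25]}: π^{-1}(V) = {24, 25} ∈ τ ✓.
  V = {[23=26], [24], [25]}: π^{-1}(V) = {23, 24, 25, 26} ∈ τ ✓.
  V = {[27]}: π^{-1}(V) = {27} ∈ τ ✓.
  V = {[23=26], [27]}: π^{-1}(V) = {23, 26, 27} ∈ τ ✓.
  V = {[24], [27]}: π^{-1}(V) = {24, 27} ∈ τ ✓.
  V = {[23=26], [24], [27]}: π^{-1}(V) = {23, 24, 26, 27} ∈ τ ✓.
  V = {[25], [27]}: π^{-1}(V) = {25, 27} ∈ τ ✓.
  V = {[23=26], [25], [27]}: π^{-1}(V) = {23, 25, 26, 27} ∈ τ ✓.
  V = {[24], [25], [27]}: π^{-1}(V) = {24, 25, 27} ∈ τ ✓.
  V = {[23=26], [24], [25], [27]}: π^{-1}(V) = {23, 24, 25, 26, 27} ∈ τ ✓.
Open sets in the quotient: τ_Q = {{}, {[23=26]}, {[24]}, {[23=26], [24]}, {[25]}, {[23=26], [25]}, {[24], [25]}, {[23=26], [24], [25]}, {[27]}, {[23=26], [27]}, {[24], [27]}, {[23=26], [24], [27]}, {[25], [27]}, {[23=26], [25], [27]}, {[24], [25], [27]}, {[23=26], [24], [25], [27]}} (16 elements).


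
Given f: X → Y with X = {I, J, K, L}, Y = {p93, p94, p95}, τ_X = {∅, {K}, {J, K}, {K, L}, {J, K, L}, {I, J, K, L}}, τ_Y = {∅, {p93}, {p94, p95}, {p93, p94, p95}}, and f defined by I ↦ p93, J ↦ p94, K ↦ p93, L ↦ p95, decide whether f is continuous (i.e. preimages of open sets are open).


f is NOT continuous.

Compute f^{-1}(U) for each U ∈ τ_Y:
  U = ∅: f^{-1}(U) = ∅ ∈ τ_X ✓.
  U = {p93}: f^{-1}(U) = {I, K} ∉ τ_X ✗.
  U = {p94, p95}: f^{-1}(U) = {J, L} ∉ τ_X ✗.
  U = {p93, p94, p95}: f^{-1}(U) = {I, J, K, L} ∈ τ_X ✓.
Found U = {p93} with f^{-1}(U) = {I, K} not in τ_X. Therefore f is NOT continuous.


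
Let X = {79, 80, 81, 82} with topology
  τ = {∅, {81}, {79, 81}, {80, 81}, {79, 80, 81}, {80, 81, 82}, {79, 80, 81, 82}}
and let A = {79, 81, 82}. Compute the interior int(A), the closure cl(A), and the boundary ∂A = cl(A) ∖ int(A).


int(A) = {79, 81}, cl(A) = {79, 80, 81, 82}, ∂A = {80, 82}.

Closed sets in (X, τ) are complements of opens:
  closed(X, τ) = {∅, {79}, {82}, {79, 82}, {80, 82}, {79, 80, 82}, {79, 80, 81, 82}}.
int(A) = ⋃ {U ∈ τ : U ⊆ A}. Opens contained in A: ∅, {81}, {79, 81}.
Taking the union of these: int(A) = {79, 81}.
cl(A) = ⋂ {C closed : A ⊆ C}. Closed sets containing A: {79, 80, 81, 82}.
Intersecting these: cl(A) = {79, 80, 81, 82}.
∂A = cl(A) ∖ int(A) = {79, 80, 81, 82} ∖ {79, 81} = {80, 82}.


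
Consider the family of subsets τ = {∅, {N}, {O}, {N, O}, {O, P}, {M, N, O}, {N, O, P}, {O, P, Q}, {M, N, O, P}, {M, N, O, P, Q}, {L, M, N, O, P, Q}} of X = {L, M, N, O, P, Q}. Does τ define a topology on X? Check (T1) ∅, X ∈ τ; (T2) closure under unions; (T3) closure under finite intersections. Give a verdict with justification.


τ is NOT a topology on X.

Axiom (T1): ∅ ∈ τ? Yes; X ∈ τ? Yes.
Axiom (T2/T3): check pairwise unions and intersections of members of τ.
Counterexample for (T2): {N} ∪ {O, P, Q} = {N, O, P, Q} ∉ τ. Therefore τ is NOT a topology.


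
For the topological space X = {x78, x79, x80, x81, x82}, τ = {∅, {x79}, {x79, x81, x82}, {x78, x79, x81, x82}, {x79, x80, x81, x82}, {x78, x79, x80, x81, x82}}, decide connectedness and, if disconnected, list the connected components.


(X, τ) is connected.

Find clopen sets (U ∈ τ with X ∖ U ∈ τ):
  U = ∅, X ∖ U = {x78, x79, x80, x81, x82} — both open, so U is clopen.
  U = {x78, x79, x80, x81, x82}, X ∖ U = ∅ — both open, so U is clopen.
Only trivial clopens (∅ and X) exist, so (X, τ) is connected.
Compute connected components by grouping points that agree on all clopens:
  component: {x78, x79, x80, x81, x82}


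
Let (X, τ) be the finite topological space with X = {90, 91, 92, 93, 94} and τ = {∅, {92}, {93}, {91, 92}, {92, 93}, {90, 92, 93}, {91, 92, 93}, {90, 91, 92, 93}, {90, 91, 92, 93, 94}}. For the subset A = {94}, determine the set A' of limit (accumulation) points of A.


A' = ∅

For each x ∈ X, list the open sets U ∈ τ with x ∈ U, then check whether U ∩ (A ∖ {x}) ≠ ∅ for every such U.
  x = 90: open {90, 92, 93} ∋ x has {90, 92, 93} ∩ (A ∖ {90}) = ∅, so x is NOT a limit point.
  x = 91: open {91, 92} ∋ x has {91, 92} ∩ (A ∖ {91}) = ∅, so x is NOT a limit point.
  x = 92: open {92} ∋ x has {92} ∩ (A ∖ {92}) = ∅, so x is NOT a limit point.
  x = 93: open {93} ∋ x has {93} ∩ (A ∖ {93}) = ∅, so x is NOT a limit point.
  x = 94: open {90, 91, 92, 93, 94} ∋ x has {90, 91, 92, 93, 94} ∩ (A ∖ {94}) = ∅, so x is NOT a limit point.
Collecting: A' = ∅.


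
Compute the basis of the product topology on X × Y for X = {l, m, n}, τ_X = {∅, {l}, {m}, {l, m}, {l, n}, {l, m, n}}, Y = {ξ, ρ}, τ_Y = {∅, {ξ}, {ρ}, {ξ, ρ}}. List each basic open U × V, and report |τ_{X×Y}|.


Basis B = {∅ × ∅, {l} × {ξ}, {l} × {ρ}, {m} × {ξ}, {m} × {ρ}, {l} × {ξ, ρ}, {l, m} × {ξ}, {l, n} × {ξ}, {l, m} × {ρ}, {l, n} × {ρ}, {m} × {ξ, ρ}, {l, m, n} × {ξ}, {l, m, n} × {ρ}, {l, m} × {ξ, ρ}, {l, n} × {ξ, ρ}, {l, m, n} × {ξ, ρ}}; |τ_{X×Y}| = 36.

Enumerate products U × V with U ∈ τ_X, V ∈ τ_Y (deduplicated):
  ∅ × ∅ = {} (∅)
  {l} × {ξ} = {(l,ξ)}
  {l} × {ρ} = {(l,ρ)}
  {m} × {ξ} = {(m,ξ)}
  {m} × {ρ} = {(m,ρ)}
  {l} × {ξ, ρ} = {(l,ξ), (l,ρ)}
  {l, m} × {ξ} = {(l,ξ), (m,ξ)}
  {l, n} × {ξ} = {(l,ξ), (n,ξ)}
  {l, m} × {ρ} = {(l,ρ), (m,ρ)}
  {l, n} × {ρ} = {(l,ρ), (n,ρ)}
  {m} × {ξ, ρ} = {(m,ξ), (m,ρ)}
  {l, m, n} × {ξ} = {(l,ξ), (m,ξ), (n,ξ)}
  {l, m, n} × {ρ} = {(l,ρ), (m,ρ), (n,ρ)}
  {l, m} × {ξ, ρ} = {(l,ξ), (l,ρ), (m,ξ), (m,ρ)}
  {l, n} × {ξ, ρ} = {(l,ξ), (l,ρ), (n,ξ), (n,ρ)}
  {l, m, n} × {ξ, ρ} = {(l,ξ), (l,ρ), (m,ξ), (m,ρ), (n,ξ), (n,ρ)}
These 16 distinct sets form the basis B.
Close under arbitrary unions to get τ_{X×Y}; counting gives |τ_{X×Y}| = 36.


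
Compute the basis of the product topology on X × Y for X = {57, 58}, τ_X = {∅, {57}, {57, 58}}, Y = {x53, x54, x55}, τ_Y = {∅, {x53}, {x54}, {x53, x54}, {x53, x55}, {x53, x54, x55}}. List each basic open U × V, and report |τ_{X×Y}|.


Basis B = {∅ × ∅, {57} × {x53}, {57} × {x54}, {57} × {x53, x54}, {57} × {x53, x55}, {57, 58} × {x53}, {57, 58} × {x54}, {57} × {x53, x54, x55}, {57, 58} × {x53, x54}, {57, 58} × {x53, x55}, {57, 58} × {x53, x54, x55}}; |τ_{X×Y}| = 18.

Enumerate products U × V with U ∈ τ_X, V ∈ τ_Y (deduplicated):
  ∅ × ∅ = {} (∅)
  {57} × {x53} = {(57,x53)}
  {57} × {x54} = {(57,x54)}
  {57} × {x53, x54} = {(57,x53), (57,x54)}
  {57} × {x53, x55} = {(57,x53), (57,x55)}
  {57, 58} × {x53} = {(57,x53), (58,x53)}
  {57, 58} × {x54} = {(57,x54), (58,x54)}
  {57} × {x53, x54, x55} = {(57,x53), (57,x54), (57,x55)}
  {57, 58} × {x53, x54} = {(57,x53), (57,x54), (58,x53), (58,x54)}
  {57, 58} × {x53, x55} = {(57,x53), (57,x55), (58,x53), (58,x55)}
  {57, 58} × {x53, x54, x55} = {(57,x53), (57,x54), (57,x55), (58,x53), (58,x54), (58,x55)}
These 11 distinct sets form the basis B.
Close under arbitrary unions to get τ_{X×Y}; counting gives |τ_{X×Y}| = 18.


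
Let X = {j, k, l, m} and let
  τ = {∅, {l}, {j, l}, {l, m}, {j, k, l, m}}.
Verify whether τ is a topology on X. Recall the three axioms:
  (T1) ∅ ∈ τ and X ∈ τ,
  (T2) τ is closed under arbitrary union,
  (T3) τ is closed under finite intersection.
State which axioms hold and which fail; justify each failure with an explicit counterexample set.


τ is NOT a topology on X.

Axiom (T1): ∅ ∈ τ? Yes; X ∈ τ? Yes.
Axiom (T2/T3): check pairwise unions and intersections of members of τ.
Counterexample for (T2): {j, l} ∪ {l, m} = {j, l, m} ∉ τ. Therefore τ is NOT a topology.


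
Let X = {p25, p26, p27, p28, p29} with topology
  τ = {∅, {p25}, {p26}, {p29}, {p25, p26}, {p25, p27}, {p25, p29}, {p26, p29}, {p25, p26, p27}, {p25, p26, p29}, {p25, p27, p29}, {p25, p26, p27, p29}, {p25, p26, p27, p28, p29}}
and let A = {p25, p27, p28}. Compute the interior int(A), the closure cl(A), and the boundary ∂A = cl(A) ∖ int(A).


int(A) = {p25, p27}, cl(A) = {p25, p27, p28}, ∂A = {p28}.

Closed sets in (X, τ) are complements of opens:
  closed(X, τ) = {∅, {p28}, {p26, p28}, {p27, p28}, {p28, p29}, {p25, p27, p28}, {p26, p27, p28}, {p26, p28, p29}, {p27, p28, p29}, {p25, p26, p27, p28}, {p25, p27, p28, p29}, {p26, p27, p28, p29}, {p25, p26, p27, p28, p29}}.
int(A) = ⋃ {U ∈ τ : U ⊆ A}. Opens contained in A: ∅, {p25}, {p25, p27}.
Taking the union of these: int(A) = {p25, p27}.
cl(A) = ⋂ {C closed : A ⊆ C}. Closed sets containing A: {p25, p27, p28}, {p25, p26, p27, p28}, {p25, p27, p28, p29}, {p25, p26, p27, p28, p29}.
Intersecting these: cl(A) = {p25, p27, p28}.
∂A = cl(A) ∖ int(A) = {p25, p27, p28} ∖ {p25, p27} = {p28}.


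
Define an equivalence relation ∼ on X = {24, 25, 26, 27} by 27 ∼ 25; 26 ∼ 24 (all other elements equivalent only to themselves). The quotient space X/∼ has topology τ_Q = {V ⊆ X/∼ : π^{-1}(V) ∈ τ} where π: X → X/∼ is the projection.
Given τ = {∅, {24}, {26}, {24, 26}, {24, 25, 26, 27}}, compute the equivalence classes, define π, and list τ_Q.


X/∼ = {[24=26], [25=27]}; |τ_Q| = 3.

Equivalence classes: [24=26], [25=27].
Quotient map π: X → X/∼ sends 24 ↦ [24=26], 25 ↦ [25=27], 26 ↦ [24=26], 27 ↦ [25=27].
For each subset V ⊆ X/∼, compute π^{-1}(V) ⊆ X and check whether π^{-1}(V) ∈ τ. V is open in τ_Q iff π^{-1}(V) ∈ τ.
  V = {}: π^{-1}(V) = ∅ ∈ τ ✓.
  V = {[24=26]}: π^{-1}(V) = {24, 26} ∈ τ ✓.
  V = {[25=27]}: π^{-1}(V) = {25, 27} ∉ τ ✗.
  V = {[24=26], [25=27]}: π^{-1}(V) = {24, 25, 26, 27} ∈ τ ✓.
Open sets in the quotient: τ_Q = {{}, {[24=26]}, {[24=26], [25=27]}} (3 elements).


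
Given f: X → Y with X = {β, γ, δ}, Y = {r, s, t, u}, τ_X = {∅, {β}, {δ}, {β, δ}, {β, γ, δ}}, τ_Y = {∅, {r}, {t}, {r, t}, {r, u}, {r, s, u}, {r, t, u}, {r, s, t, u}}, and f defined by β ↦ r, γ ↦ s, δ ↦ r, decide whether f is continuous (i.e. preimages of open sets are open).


f IS continuous.

Compute f^{-1}(U) for each U ∈ τ_Y:
  U = ∅: f^{-1}(U) = ∅ ∈ τ_X ✓.
  U = {r}: f^{-1}(U) = {β, δ} ∈ τ_X ✓.
  U = {t}: f^{-1}(U) = ∅ ∈ τ_X ✓.
  U = {r, t}: f^{-1}(U) = {β, δ} ∈ τ_X ✓.
  U = {r, u}: f^{-1}(U) = {β, δ} ∈ τ_X ✓.
  U = {r, s, u}: f^{-1}(U) = {β, γ, δ} ∈ τ_X ✓.
  U = {r, t, u}: f^{-1}(U) = {β, δ} ∈ τ_X ✓.
  U = {r, s, t, u}: f^{-1}(U) = {β, γ, δ} ∈ τ_X ✓.
Every preimage lies in τ_X, so f IS continuous.


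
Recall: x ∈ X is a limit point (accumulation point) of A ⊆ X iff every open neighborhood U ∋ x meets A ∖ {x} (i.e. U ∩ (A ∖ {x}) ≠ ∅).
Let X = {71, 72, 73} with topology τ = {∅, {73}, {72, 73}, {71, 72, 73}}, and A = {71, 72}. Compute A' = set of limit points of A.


A' = {71}

For each x ∈ X, list the open sets U ∈ τ with x ∈ U, then check whether U ∩ (A ∖ {x}) ≠ ∅ for every such U.
  x = 71: opens ∋ x are {71, 72, 73}; each meets A ∖ {71}, so x IS a limit point.
  x = 72: open {72, 73} ∋ x has {72, 73} ∩ (A ∖ {72}) = ∅, so x is NOT a limit point.
  x = 73: open {73} ∋ x has {73} ∩ (A ∖ {73}) = ∅, so x is NOT a limit point.
Collecting: A' = {71}.


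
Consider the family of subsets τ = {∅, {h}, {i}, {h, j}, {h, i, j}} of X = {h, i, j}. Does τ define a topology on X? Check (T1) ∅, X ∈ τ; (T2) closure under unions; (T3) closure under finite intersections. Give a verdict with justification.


τ is NOT a topology on X.

Axiom (T1): ∅ ∈ τ? Yes; X ∈ τ? Yes.
Axiom (T2/T3): check pairwise unions and intersections of members of τ.
Counterexample for (T2): {h} ∪ {i} = {h, i} ∉ τ. Therefore τ is NOT a topology.


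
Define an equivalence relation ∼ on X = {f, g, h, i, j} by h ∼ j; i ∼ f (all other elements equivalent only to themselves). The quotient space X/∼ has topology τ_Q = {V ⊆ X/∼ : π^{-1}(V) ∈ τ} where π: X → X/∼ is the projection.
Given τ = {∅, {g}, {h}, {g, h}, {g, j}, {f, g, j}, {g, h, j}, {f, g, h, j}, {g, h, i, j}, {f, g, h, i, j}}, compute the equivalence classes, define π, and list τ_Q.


X/∼ = {[f=i], [g], [h=j]}; |τ_Q| = 4.

Equivalence classes: [f=i], [g], [h=j].
Quotient map π: X → X/∼ sends f ↦ [f=i], g ↦ [g], h ↦ [h=j], i ↦ [f=i], j ↦ [h=j].
For each subset V ⊆ X/∼, compute π^{-1}(V) ⊆ X and check whether π^{-1}(V) ∈ τ. V is open in τ_Q iff π^{-1}(V) ∈ τ.
  V = {}: π^{-1}(V) = ∅ ∈ τ ✓.
  V = {[f=i]}: π^{-1}(V) = {f, i} ∉ τ ✗.
  V = {[g]}: π^{-1}(V) = {g} ∈ τ ✓.
  V = {[f=i], [g]}: π^{-1}(V) = {f, g, i} ∉ τ ✗.
  V = {[h=j]}: π^{-1}(V) = {h, j} ∉ τ ✗.
  V = {[f=i], [h=j]}: π^{-1}(V) = {f, h, i, j} ∉ τ ✗.
  V = {[g], [h=j]}: π^{-1}(V) = {g, h, j} ∈ τ ✓.
  V = {[f=i], [g], [h=j]}: π^{-1}(V) = {f, g, h, i, j} ∈ τ ✓.
Open sets in the quotient: τ_Q = {{}, {[g]}, {[g], [h=j]}, {[f=i], [g], [h=j]}} (4 elements).


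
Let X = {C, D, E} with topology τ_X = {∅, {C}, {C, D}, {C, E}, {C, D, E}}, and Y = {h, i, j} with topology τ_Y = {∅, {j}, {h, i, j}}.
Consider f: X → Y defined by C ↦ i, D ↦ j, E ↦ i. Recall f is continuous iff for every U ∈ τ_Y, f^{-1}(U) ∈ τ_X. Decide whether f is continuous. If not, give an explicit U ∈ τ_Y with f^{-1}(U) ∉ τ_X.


f is NOT continuous.

Compute f^{-1}(U) for each U ∈ τ_Y:
  U = ∅: f^{-1}(U) = ∅ ∈ τ_X ✓.
  U = {j}: f^{-1}(U) = {D} ∉ τ_X ✗.
  U = {h, i, j}: f^{-1}(U) = {C, D, E} ∈ τ_X ✓.
Found U = {j} with f^{-1}(U) = {D} not in τ_X. Therefore f is NOT continuous.


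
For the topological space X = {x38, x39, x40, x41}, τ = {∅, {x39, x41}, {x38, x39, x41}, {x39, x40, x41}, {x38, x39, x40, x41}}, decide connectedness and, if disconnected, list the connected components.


(X, τ) is connected.

Find clopen sets (U ∈ τ with X ∖ U ∈ τ):
  U = ∅, X ∖ U = {x38, x39, x40, x41} — both open, so U is clopen.
  U = {x38, x39, x40, x41}, X ∖ U = ∅ — both open, so U is clopen.
Only trivial clopens (∅ and X) exist, so (X, τ) is connected.
Compute connected components by grouping points that agree on all clopens:
  component: {x38, x39, x40, x41}


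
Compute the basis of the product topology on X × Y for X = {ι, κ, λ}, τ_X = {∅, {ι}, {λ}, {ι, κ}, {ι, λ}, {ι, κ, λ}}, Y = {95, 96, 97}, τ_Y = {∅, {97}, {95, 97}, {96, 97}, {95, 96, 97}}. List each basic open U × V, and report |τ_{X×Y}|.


Basis B = {∅ × ∅, {ι} × {97}, {λ} × {97}, {ι} × {95, 97}, {ι} × {96, 97}, {ι, κ} × {97}, {ι, λ} × {97}, {λ} × {95, 97}, {λ} × {96, 97}, {ι} × {95, 96, 97}, {ι, κ, λ} × {97}, {λ} × {95, 96, 97}, {ι, κ} × {95, 97}, {ι, λ} × {95, 97}, {ι, κ} × {96, 97}, {ι, λ} × {96, 97}, {ι, κ} × {95, 96, 97}, {ι, λ} × {95, 96, 97}, {ι, κ, λ} × {95, 97}, {ι, κ, λ} × {96, 97}, {ι, κ, λ} × {95, 96, 97}}; |τ_{X×Y}| = 70.

Enumerate products U × V with U ∈ τ_X, V ∈ τ_Y (deduplicated):
  ∅ × ∅ = {} (∅)
  {ι} × {97} = {(ι,97)}
  {λ} × {97} = {(λ,97)}
  {ι} × {95, 97} = {(ι,95), (ι,97)}
  {ι} × {96, 97} = {(ι,96), (ι,97)}
  {ι, κ} × {97} = {(ι,97), (κ,97)}
  {ι, λ} × {97} = {(ι,97), (λ,97)}
  {λ} × {95, 97} = {(λ,95), (λ,97)}
  {λ} × {96, 97} = {(λ,96), (λ,97)}
  {ι} × {95, 96, 97} = {(ι,95), (ι,96), (ι,97)}
  {ι, κ, λ} × {97} = {(ι,97), (κ,97), (λ,97)}
  {λ} × {95, 96, 97} = {(λ,95), (λ,96), (λ,97)}
  {ι, κ} × {95, 97} = {(ι,95), (ι,97), (κ,95), (κ,97)}
  {ι, λ} × {95, 97} = {(ι,95), (ι,97), (λ,95), (λ,97)}
  {ι, κ} × {96, 97} = {(ι,96), (ι,97), (κ,96), (κ,97)}
  {ι, λ} × {96, 97} = {(ι,96), (ι,97), (λ,96), (λ,97)}
  {ι, κ} × {95, 96, 97} = {(ι,95), (ι,96), (ι,97), (κ,95), (κ,96), (κ,97)}
  {ι, λ} × {95, 96, 97} = {(ι,95), (ι,96), (ι,97), (λ,95), (λ,96), (λ,97)}
  {ι, κ, λ} × {95, 97} = {(ι,95), (ι,97), (κ,95), (κ,97), (λ,95), (λ,97)}
  {ι, κ, λ} × {96, 97} = {(ι,96), (ι,97), (κ,96), (κ,97), (λ,96), (λ,97)}
  {ι, κ, λ} × {95, 96, 97} = {(ι,95), (ι,96), (ι,97), (κ,95), (κ,96), (κ,97), (λ,95), (λ,96), (λ,97)}
These 21 distinct sets form the basis B.
Close under arbitrary unions to get τ_{X×Y}; counting gives |τ_{X×Y}| = 70.


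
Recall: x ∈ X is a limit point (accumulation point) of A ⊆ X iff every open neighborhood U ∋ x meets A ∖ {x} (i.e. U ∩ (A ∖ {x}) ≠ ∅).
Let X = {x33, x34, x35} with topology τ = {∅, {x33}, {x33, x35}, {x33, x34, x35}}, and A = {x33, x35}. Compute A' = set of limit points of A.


A' = {x34, x35}

For each x ∈ X, list the open sets U ∈ τ with x ∈ U, then check whether U ∩ (A ∖ {x}) ≠ ∅ for every such U.
  x = x33: open {x33} ∋ x has {x33} ∩ (A ∖ {x33}) = ∅, so x is NOT a limit point.
  x = x34: opens ∋ x are {x33, x34, x35}; each meets A ∖ {x34}, so x IS a limit point.
  x = x35: opens ∋ x are {x33, x35}, {x33, x34, x35}; each meets A ∖ {x35}, so x IS a limit point.
Collecting: A' = {x34, x35}.


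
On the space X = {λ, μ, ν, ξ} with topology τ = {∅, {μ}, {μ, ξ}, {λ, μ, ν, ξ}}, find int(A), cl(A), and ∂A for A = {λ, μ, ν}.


int(A) = {μ}, cl(A) = {λ, μ, ν, ξ}, ∂A = {λ, ν, ξ}.

Closed sets in (X, τ) are complements of opens:
  closed(X, τ) = {∅, {λ, ν}, {λ, ν, ξ}, {λ, μ, ν, ξ}}.
int(A) = ⋃ {U ∈ τ : U ⊆ A}. Opens contained in A: ∅, {μ}.
Taking the union of these: int(A) = {μ}.
cl(A) = ⋂ {C closed : A ⊆ C}. Closed sets containing A: {λ, μ, ν, ξ}.
Intersecting these: cl(A) = {λ, μ, ν, ξ}.
∂A = cl(A) ∖ int(A) = {λ, μ, ν, ξ} ∖ {μ} = {λ, ν, ξ}.


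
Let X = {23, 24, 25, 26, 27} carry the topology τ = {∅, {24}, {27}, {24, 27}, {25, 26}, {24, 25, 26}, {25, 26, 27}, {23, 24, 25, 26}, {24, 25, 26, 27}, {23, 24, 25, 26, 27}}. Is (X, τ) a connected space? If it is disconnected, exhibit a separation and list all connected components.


(X, τ) is disconnected; components = [{27}, {23, 24, 25, 26}].

Find clopen sets (U ∈ τ with X ∖ U ∈ τ):
  U = ∅, X ∖ U = {23, 24, 25, 26, 27} — both open, so U is clopen.
  U = {27}, X ∖ U = {23, 24, 25, 26} — both open, so U is clopen.
  U = {23, 24, 25, 26}, X ∖ U = {27} — both open, so U is clopen.
  U = {23, 24, 25, 26, 27}, X ∖ U = ∅ — both open, so U is clopen.
Nontrivial clopen(s) exist: e.g. {27}. So (X, τ) is disconnected.
Compute connected components by grouping points that agree on all clopens:
  component: {27}
  component: {23, 24, 25, 26}


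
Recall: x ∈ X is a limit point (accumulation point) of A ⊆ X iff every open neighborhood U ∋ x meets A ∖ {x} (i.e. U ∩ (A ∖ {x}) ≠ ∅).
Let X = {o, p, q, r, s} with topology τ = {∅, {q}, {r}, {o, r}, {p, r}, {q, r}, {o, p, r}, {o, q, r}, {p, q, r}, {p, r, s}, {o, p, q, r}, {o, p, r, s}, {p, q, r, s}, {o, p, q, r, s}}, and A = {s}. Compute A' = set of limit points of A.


A' = ∅

For each x ∈ X, list the open sets U ∈ τ with x ∈ U, then check whether U ∩ (A ∖ {x}) ≠ ∅ for every such U.
  x = o: open {o, r} ∋ x has {o, r} ∩ (A ∖ {o}) = ∅, so x is NOT a limit point.
  x = p: open {p, r} ∋ x has {p, r} ∩ (A ∖ {p}) = ∅, so x is NOT a limit point.
  x = q: open {q} ∋ x has {q} ∩ (A ∖ {q}) = ∅, so x is NOT a limit point.
  x = r: open {r} ∋ x has {r} ∩ (A ∖ {r}) = ∅, so x is NOT a limit point.
  x = s: open {p, r, s} ∋ x has {p, r, s} ∩ (A ∖ {s}) = ∅, so x is NOT a limit point.
Collecting: A' = ∅.


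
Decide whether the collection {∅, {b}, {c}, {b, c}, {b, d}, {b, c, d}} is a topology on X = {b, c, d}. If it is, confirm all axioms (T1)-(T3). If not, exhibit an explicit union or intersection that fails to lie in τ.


τ IS a topology on X.

Axiom (T1): ∅ ∈ τ? Yes; X ∈ τ? Yes.
Axiom (T2/T3): check pairwise unions and intersections of members of τ.
All pairwise intersections and unions checked — each lies in τ. Therefore τ satisfies (T1), (T2), (T3): it IS a topology on X.


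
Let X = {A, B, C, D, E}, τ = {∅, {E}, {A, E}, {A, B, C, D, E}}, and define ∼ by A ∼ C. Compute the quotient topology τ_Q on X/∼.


X/∼ = {[A=C], [B], [D], [E]}; |τ_Q| = 3.

Equivalence classes: [A=C], [B], [D], [E].
Quotient map π: X → X/∼ sends A ↦ [A=C], B ↦ [B], C ↦ [A=C], D ↦ [D], E ↦ [E].
For each subset V ⊆ X/∼, compute π^{-1}(V) ⊆ X and check whether π^{-1}(V) ∈ τ. V is open in τ_Q iff π^{-1}(V) ∈ τ.
  V = {}: π^{-1}(V) = ∅ ∈ τ ✓.
  V = {[A=C]}: π^{-1}(V) = {A, C} ∉ τ ✗.
  V = {[B]}: π^{-1}(V) = {B} ∉ τ ✗.
  V = {[A=C], [B]}: π^{-1}(V) = {A, B, C} ∉ τ ✗.
  V = {[D]}: π^{-1}(V) = {D} ∉ τ ✗.
  V = {[A=C], [D]}: π^{-1}(V) = {A, C, D} ∉ τ ✗.
  V = {[B], [D]}: π^{-1}(V) = {B, D} ∉ τ ✗.
  V = {[A=C], [B], [D]}: π^{-1}(V) = {A, B, C, D} ∉ τ ✗.
  V = {[E]}: π^{-1}(V) = {E} ∈ τ ✓.
  V = {[A=C], [E]}: π^{-1}(V) = {A, C, E} ∉ τ ✗.
  V = {[B], [E]}: π^{-1}(V) = {B, E} ∉ τ ✗.
  V = {[A=C], [B], [E]}: π^{-1}(V) = {A, B, C, E} ∉ τ ✗.
  V = {[D], [E]}: π^{-1}(V) = {D, E} ∉ τ ✗.
  V = {[A=C], [D], [E]}: π^{-1}(V) = {A, C, D, E} ∉ τ ✗.
  V = {[B], [D], [E]}: π^{-1}(V) = {B, D, E} ∉ τ ✗.
  V = {[A=C], [B], [D], [E]}: π^{-1}(V) = {A, B, C, D, E} ∈ τ ✓.
Open sets in the quotient: τ_Q = {{}, {[E]}, {[A=C], [B], [D], [E]}} (3 elements).


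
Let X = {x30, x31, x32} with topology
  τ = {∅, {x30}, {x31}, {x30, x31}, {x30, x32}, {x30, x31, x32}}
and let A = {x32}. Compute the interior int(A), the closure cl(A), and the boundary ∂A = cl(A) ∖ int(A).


int(A) = ∅, cl(A) = {x32}, ∂A = {x32}.

Closed sets in (X, τ) are complements of opens:
  closed(X, τ) = {∅, {x31}, {x32}, {x30, x32}, {x31, x32}, {x30, x31, x32}}.
int(A) = ⋃ {U ∈ τ : U ⊆ A}. Opens contained in A: ∅.
Taking the union of these: int(A) = ∅.
cl(A) = ⋂ {C closed : A ⊆ C}. Closed sets containing A: {x32}, {x30, x32}, {x31, x32}, {x30, x31, x32}.
Intersecting these: cl(A) = {x32}.
∂A = cl(A) ∖ int(A) = {x32} ∖ ∅ = {x32}.


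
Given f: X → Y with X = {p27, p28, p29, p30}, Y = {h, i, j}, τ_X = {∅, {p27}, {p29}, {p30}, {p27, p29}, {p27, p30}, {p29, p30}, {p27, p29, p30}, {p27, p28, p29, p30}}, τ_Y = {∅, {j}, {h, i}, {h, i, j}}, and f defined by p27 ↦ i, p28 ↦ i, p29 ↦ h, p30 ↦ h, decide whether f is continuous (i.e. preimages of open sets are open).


f IS continuous.

Compute f^{-1}(U) for each U ∈ τ_Y:
  U = ∅: f^{-1}(U) = ∅ ∈ τ_X ✓.
  U = {j}: f^{-1}(U) = ∅ ∈ τ_X ✓.
  U = {h, i}: f^{-1}(U) = {p27, p28, p29, p30} ∈ τ_X ✓.
  U = {h, i, j}: f^{-1}(U) = {p27, p28, p29, p30} ∈ τ_X ✓.
Every preimage lies in τ_X, so f IS continuous.


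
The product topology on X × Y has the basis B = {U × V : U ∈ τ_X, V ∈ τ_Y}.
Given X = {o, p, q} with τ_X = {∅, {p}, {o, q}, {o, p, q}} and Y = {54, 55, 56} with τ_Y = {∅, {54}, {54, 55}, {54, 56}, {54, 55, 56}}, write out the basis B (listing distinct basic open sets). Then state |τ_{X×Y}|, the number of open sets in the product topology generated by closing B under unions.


Basis B = {∅ × ∅, {p} × {54}, {o, q} × {54}, {p} × {54, 55}, {p} × {54, 56}, {o, p, q} × {54}, {p} × {54, 55, 56}, {o, q} × {54, 55}, {o, q} × {54, 56}, {o, q} × {54, 55, 56}, {o, p, q} × {54, 55}, {o, p, q} × {54, 56}, {o, p, q} × {54, 55, 56}}; |τ_{X×Y}| = 25.

Enumerate products U × V with U ∈ τ_X, V ∈ τ_Y (deduplicated):
  ∅ × ∅ = {} (∅)
  {p} × {54} = {(p,54)}
  {o, q} × {54} = {(o,54), (q,54)}
  {p} × {54, 55} = {(p,54), (p,55)}
  {p} × {54, 56} = {(p,54), (p,56)}
  {o, p, q} × {54} = {(o,54), (p,54), (q,54)}
  {p} × {54, 55, 56} = {(p,54), (p,55), (p,56)}
  {o, q} × {54, 55} = {(o,54), (o,55), (q,54), (q,55)}
  {o, q} × {54, 56} = {(o,54), (o,56), (q,54), (q,56)}
  {o, q} × {54, 55, 56} = {(o,54), (o,55), (o,56), (q,54), (q,55), (q,56)}
  {o, p, q} × {54, 55} = {(o,54), (o,55), (p,54), (p,55), (q,54), (q,55)}
  {o, p, q} × {54, 56} = {(o,54), (o,56), (p,54), (p,56), (q,54), (q,56)}
  {o, p, q} × {54, 55, 56} = {(o,54), (o,55), (o,56), (p,54), (p,55), (p,56), (q,54), (q,55), (q,56)}
These 13 distinct sets form the basis B.
Close under arbitrary unions to get τ_{X×Y}; counting gives |τ_{X×Y}| = 25.


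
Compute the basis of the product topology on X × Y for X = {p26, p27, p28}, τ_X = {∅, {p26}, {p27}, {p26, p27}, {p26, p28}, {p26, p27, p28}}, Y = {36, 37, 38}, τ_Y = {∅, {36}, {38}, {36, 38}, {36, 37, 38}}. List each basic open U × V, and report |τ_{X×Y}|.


Basis B = {∅ × ∅, {p26} × {36}, {p26} × {38}, {p27} × {36}, {p27} × {38}, {p26} × {36, 38}, {p26, p27} × {36}, {p26, p28} × {36}, {p26, p27} × {38}, {p26, p28} × {38}, {p27} × {36, 38}, {p26} × {36, 37, 38}, {p26, p27, p28} × {36}, {p26, p27, p28} × {38}, {p27} × {36, 37, 38}, {p26, p27} × {36, 38}, {p26, p28} × {36, 38}, {p26, p27} × {36, 37, 38}, {p26, p28} × {36, 37, 38}, {p26, p27, p28} × {36, 38}, {p26, p27, p28} × {36, 37, 38}}; |τ_{X×Y}| = 70.

Enumerate products U × V with U ∈ τ_X, V ∈ τ_Y (deduplicated):
  ∅ × ∅ = {} (∅)
  {p26} × {36} = {(p26,36)}
  {p26} × {38} = {(p26,38)}
  {p27} × {36} = {(p27,36)}
  {p27} × {38} = {(p27,38)}
  {p26} × {36, 38} = {(p26,36), (p26,38)}
  {p26, p27} × {36} = {(p26,36), (p27,36)}
  {p26, p28} × {36} = {(p26,36), (p28,36)}
  {p26, p27} × {38} = {(p26,38), (p27,38)}
  {p26, p28} × {38} = {(p26,38), (p28,38)}
  {p27} × {36, 38} = {(p27,36), (p27,38)}
  {p26} × {36, 37, 38} = {(p26,36), (p26,37), (p26,38)}
  {p26, p27, p28} × {36} = {(p26,36), (p27,36), (p28,36)}
  {p26, p27, p28} × {38} = {(p26,38), (p27,38), (p28,38)}
  {p27} × {36, 37, 38} = {(p27,36), (p27,37), (p27,38)}
  {p26, p27} × {36, 38} = {(p26,36), (p26,38), (p27,36), (p27,38)}
  {p26, p28} × {36, 38} = {(p26,36), (p26,38), (p28,36), (p28,38)}
  {p26, p27} × {36, 37, 38} = {(p26,36), (p26,37), (p26,38), (p27,36), (p27,37), (p27,38)}
  {p26, p28} × {36, 37, 38} = {(p26,36), (p26,37), (p26,38), (p28,36), (p28,37), (p28,38)}
  {p26, p27, p28} × {36, 38} = {(p26,36), (p26,38), (p27,36), (p27,38), (p28,36), (p28,38)}
  {p26, p27, p28} × {36, 37, 38} = {(p26,36), (p26,37), (p26,38), (p27,36), (p27,37), (p27,38), (p28,36), (p28,37), (p28,38)}
These 21 distinct sets form the basis B.
Close under arbitrary unions to get τ_{X×Y}; counting gives |τ_{X×Y}| = 70.


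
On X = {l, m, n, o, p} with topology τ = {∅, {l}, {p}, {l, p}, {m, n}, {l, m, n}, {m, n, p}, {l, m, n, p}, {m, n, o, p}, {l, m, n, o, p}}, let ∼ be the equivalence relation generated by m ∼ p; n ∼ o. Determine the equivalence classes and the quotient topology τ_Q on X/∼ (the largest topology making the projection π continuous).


X/∼ = {[l], [m=p], [n=o]}; |τ_Q| = 4.

Equivalence classes: [l], [m=p], [n=o].
Quotient map π: X → X/∼ sends l ↦ [l], m ↦ [m=p], n ↦ [n=o], o ↦ [n=o], p ↦ [m=p].
For each subset V ⊆ X/∼, compute π^{-1}(V) ⊆ X and check whether π^{-1}(V) ∈ τ. V is open in τ_Q iff π^{-1}(V) ∈ τ.
  V = {}: π^{-1}(V) = ∅ ∈ τ ✓.
  V = {[l]}: π^{-1}(V) = {l} ∈ τ ✓.
  V = {[m=p]}: π^{-1}(V) = {m, p} ∉ τ ✗.
  V = {[l], [m=p]}: π^{-1}(V) = {l, m, p} ∉ τ ✗.
  V = {[n=o]}: π^{-1}(V) = {n, o} ∉ τ ✗.
  V = {[l], [n=o]}: π^{-1}(V) = {l, n, o} ∉ τ ✗.
  V = {[m=p], [n=o]}: π^{-1}(V) = {m, n, o, p} ∈ τ ✓.
  V = {[l], [m=p], [n=o]}: π^{-1}(V) = {l, m, n, o, p} ∈ τ ✓.
Open sets in the quotient: τ_Q = {{}, {[l]}, {[m=p], [n=o]}, {[l], [m=p], [n=o]}} (4 elements).


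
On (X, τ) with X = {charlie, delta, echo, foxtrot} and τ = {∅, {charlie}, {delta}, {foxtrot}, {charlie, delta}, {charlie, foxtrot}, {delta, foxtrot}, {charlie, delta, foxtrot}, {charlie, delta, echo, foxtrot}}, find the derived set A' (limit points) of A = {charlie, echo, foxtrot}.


A' = {echo}

For each x ∈ X, list the open sets U ∈ τ with x ∈ U, then check whether U ∩ (A ∖ {x}) ≠ ∅ for every such U.
  x = charlie: open {charlie} ∋ x has {charlie} ∩ (A ∖ {charlie}) = ∅, so x is NOT a limit point.
  x = delta: open {delta} ∋ x has {delta} ∩ (A ∖ {delta}) = ∅, so x is NOT a limit point.
  x = echo: opens ∋ x are {charlie, delta, echo, foxtrot}; each meets A ∖ {echo}, so x IS a limit point.
  x = foxtrot: open {foxtrot} ∋ x has {foxtrot} ∩ (A ∖ {foxtrot}) = ∅, so x is NOT a limit point.
Collecting: A' = {echo}.
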